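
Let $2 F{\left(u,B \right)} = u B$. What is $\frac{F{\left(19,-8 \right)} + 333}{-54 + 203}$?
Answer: $\frac{257}{149} \approx 1.7248$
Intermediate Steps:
$F{\left(u,B \right)} = \frac{B u}{2}$ ($F{\left(u,B \right)} = \frac{u B}{2} = \frac{B u}{2}$)
$\frac{F{\left(19,-8 \right)} + 333}{-54 + 203} = \frac{\frac{1}{2} \left(-8\right) 19 + 333}{-54 + 203} = \frac{-76 + 333}{149} = 257 \cdot \frac{1}{149} = \frac{257}{149}$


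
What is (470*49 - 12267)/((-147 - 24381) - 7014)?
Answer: -10763/31542 ≈ -0.34123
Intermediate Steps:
(470*49 - 12267)/((-147 - 24381) - 7014) = (23030 - 12267)/(-24528 - 7014) = 10763/(-31542) = 10763*(-1/31542) = -10763/31542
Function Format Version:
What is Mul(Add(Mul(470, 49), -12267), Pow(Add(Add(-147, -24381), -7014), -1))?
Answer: Rational(-10763, 31542) ≈ -0.34123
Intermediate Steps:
Mul(Add(Mul(470, 49), -12267), Pow(Add(Add(-147, -24381), -7014), -1)) = Mul(Add(23030, -12267), Pow(Add(-24528, -7014), -1)) = Mul(10763, Pow(-31542, -1)) = Mul(10763, Rational(-1, 31542)) = Rational(-10763, 31542)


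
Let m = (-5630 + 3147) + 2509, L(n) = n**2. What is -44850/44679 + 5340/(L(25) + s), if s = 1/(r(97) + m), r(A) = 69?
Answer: 555628975/73690564 ≈ 7.5400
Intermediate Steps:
m = 26 (m = -2483 + 2509 = 26)
s = 1/95 (s = 1/(69 + 26) = 1/95 ≈ 0.010526)
-44850/44679 + 5340/(L(25) + s) = -44850/44679 + 5340/(25**2 + 1/95) = -44850*1/44679 + 5340/(625 + 1/95) = -14950/14893 + 5340/(59376/95) = -14950/14893 + 5340*(95/59376) = -14950/14893 + 42275/4948 = 555628975/73690564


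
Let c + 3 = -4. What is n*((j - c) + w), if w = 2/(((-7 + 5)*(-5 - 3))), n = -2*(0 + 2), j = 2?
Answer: -73/2 ≈ -36.500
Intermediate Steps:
c = -7 (c = -3 - 4 = -7)
n = -4 (n = -2*2 = -4)
w = ⅛ (w = 2/((-2*(-8))) = 2/16 = 2*(1/16) = ⅛ ≈ 0.12500)
n*((j - c) + w) = -4*((2 - 1*(-7)) + ⅛) = -4*((2 + 7) + ⅛) = -4*(9 + ⅛) = -4*73/8 = -73/2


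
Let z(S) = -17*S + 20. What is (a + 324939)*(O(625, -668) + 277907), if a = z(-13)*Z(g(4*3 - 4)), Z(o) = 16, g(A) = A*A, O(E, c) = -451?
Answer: 91226145520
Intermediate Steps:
g(A) = A**2
z(S) = 20 - 17*S
a = 3856 (a = (20 - 17*(-13))*16 = (20 + 221)*16 = 241*16 = 3856)
(a + 324939)*(O(625, -668) + 277907) = (3856 + 324939)*(-451 + 277907) = 328795*277456 = 91226145520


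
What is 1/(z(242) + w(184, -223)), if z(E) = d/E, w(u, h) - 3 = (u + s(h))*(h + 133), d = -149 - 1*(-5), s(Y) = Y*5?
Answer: 121/10138881 ≈ 1.1934e-5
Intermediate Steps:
s(Y) = 5*Y
d = -144 (d = -149 + 5 = -144)
w(u, h) = 3 + (133 + h)*(u + 5*h) (w(u, h) = 3 + (u + 5*h)*(h + 133) = 3 + (u + 5*h)*(133 + h) = 3 + (133 + h)*(u + 5*h))
z(E) = -144/E
1/(z(242) + w(184, -223)) = 1/(-144/242 + (3 + 5*(-223)² + 133*184 + 665*(-223) - 223*184)) = 1/(-144*1/242 + (3 + 5*49729 + 24472 - 148295 - 41032)) = 1/(-72/121 + (3 + 248645 + 24472 - 148295 - 41032)) = 1/(-72/121 + 83793) = 1/(10138881/121) = 121/10138881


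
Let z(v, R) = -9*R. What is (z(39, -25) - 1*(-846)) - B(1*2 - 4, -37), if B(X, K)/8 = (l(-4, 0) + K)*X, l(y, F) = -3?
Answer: 431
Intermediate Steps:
B(X, K) = 8*X*(-3 + K) (B(X, K) = 8*((-3 + K)*X) = 8*(X*(-3 + K)) = 8*X*(-3 + K))
(z(39, -25) - 1*(-846)) - B(1*2 - 4, -37) = (-9*(-25) - 1*(-846)) - 8*(1*2 - 4)*(-3 - 37) = (225 + 846) - 8*(2 - 4)*(-40) = 1071 - 8*(-2)*(-40) = 1071 - 1*640 = 1071 - 640 = 431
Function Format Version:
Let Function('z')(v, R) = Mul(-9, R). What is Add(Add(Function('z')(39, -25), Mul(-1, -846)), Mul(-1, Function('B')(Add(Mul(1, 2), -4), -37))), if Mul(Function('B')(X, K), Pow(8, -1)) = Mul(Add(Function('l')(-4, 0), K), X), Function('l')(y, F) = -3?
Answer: 431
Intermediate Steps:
Function('B')(X, K) = Mul(8, X, Add(-3, K)) (Function('B')(X, K) = Mul(8, Mul(Add(-3, K), X)) = Mul(8, Mul(X, Add(-3, K))) = Mul(8, X, Add(-3, K)))
Add(Add(Function('z')(39, -25), Mul(-1, -846)), Mul(-1, Function('B')(Add(Mul(1, 2), -4), -37))) = Add(Add(Mul(-9, -25), Mul(-1, -846)), Mul(-1, Mul(8, Add(Mul(1, 2), -4), Add(-3, -37)))) = Add(Add(225, 846), Mul(-1, Mul(8, Add(2, -4), -40))) = Add(1071, Mul(-1, Mul(8, -2, -40))) = Add(1071, Mul(-1, 640)) = Add(1071, -640) = 431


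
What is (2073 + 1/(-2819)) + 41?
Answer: 5959365/2819 ≈ 2114.0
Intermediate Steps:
(2073 + 1/(-2819)) + 41 = (2073 - 1/2819) + 41 = 5843786/2819 + 41 = 5959365/2819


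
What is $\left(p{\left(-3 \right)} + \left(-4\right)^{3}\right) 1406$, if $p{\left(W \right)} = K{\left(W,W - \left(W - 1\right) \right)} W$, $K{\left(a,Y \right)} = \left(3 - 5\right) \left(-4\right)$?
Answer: $-123728$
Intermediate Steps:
$K{\left(a,Y \right)} = 8$ ($K{\left(a,Y \right)} = \left(-2\right) \left(-4\right) = 8$)
$p{\left(W \right)} = 8 W$
$\left(p{\left(-3 \right)} + \left(-4\right)^{3}\right) 1406 = \left(8 \left(-3\right) + \left(-4\right)^{3}\right) 1406 = \left(-24 - 64\right) 1406 = \left(-88\right) 1406 = -123728$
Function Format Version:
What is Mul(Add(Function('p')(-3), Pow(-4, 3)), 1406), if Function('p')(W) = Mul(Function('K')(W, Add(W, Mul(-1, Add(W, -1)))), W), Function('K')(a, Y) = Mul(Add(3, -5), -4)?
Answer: -123728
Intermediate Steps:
Function('K')(a, Y) = 8 (Function('K')(a, Y) = Mul(-2, -4) = 8)
Function('p')(W) = Mul(8, W)
Mul(Add(Function('p')(-3), Pow(-4, 3)), 1406) = Mul(Add(Mul(8, -3), Pow(-4, 3)), 1406) = Mul(Add(-24, -64), 1406) = Mul(-88, 1406) = -123728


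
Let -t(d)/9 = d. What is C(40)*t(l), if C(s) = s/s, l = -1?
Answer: 9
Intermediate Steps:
C(s) = 1
t(d) = -9*d
C(40)*t(l) = 1*(-9*(-1)) = 1*9 = 9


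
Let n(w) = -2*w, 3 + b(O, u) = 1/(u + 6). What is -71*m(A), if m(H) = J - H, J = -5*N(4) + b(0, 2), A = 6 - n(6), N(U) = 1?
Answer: 14697/8 ≈ 1837.1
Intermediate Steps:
b(O, u) = -3 + 1/(6 + u) (b(O, u) = -3 + 1/(u + 6) = -3 + 1/(6 + u))
A = 18 (A = 6 - (-2)*6 = 6 - 1*(-12) = 6 + 12 = 18)
J = -63/8 (J = -5*1 + (-17 - 3*2)/(6 + 2) = -5 + (-17 - 6)/8 = -5 + (1/8)*(-23) = -5 - 23/8 = -63/8 ≈ -7.8750)
m(H) = -63/8 - H
-71*m(A) = -71*(-63/8 - 1*18) = -71*(-63/8 - 18) = -71*(-207/8) = 14697/8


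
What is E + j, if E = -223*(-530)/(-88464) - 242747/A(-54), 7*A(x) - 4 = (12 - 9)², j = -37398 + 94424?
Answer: -42370202947/575016 ≈ -73685.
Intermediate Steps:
j = 57026
A(x) = 13/7 (A(x) = 4/7 + (12 - 9)²/7 = 4/7 + (⅐)*3² = 4/7 + (⅐)*9 = 4/7 + 9/7 = 13/7)
E = -75161065363/575016 (E = -223*(-530)/(-88464) - 242747/13/7 = 118190*(-1/88464) - 242747*7/13 = -59095/44232 - 1699229/13 = -75161065363/575016 ≈ -1.3071e+5)
E + j = -75161065363/575016 + 57026 = -42370202947/575016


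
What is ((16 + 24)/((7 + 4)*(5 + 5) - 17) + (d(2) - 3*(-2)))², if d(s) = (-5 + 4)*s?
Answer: 169744/8649 ≈ 19.626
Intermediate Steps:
d(s) = -s
((16 + 24)/((7 + 4)*(5 + 5) - 17) + (d(2) - 3*(-2)))² = ((16 + 24)/((7 + 4)*(5 + 5) - 17) + (-1*2 - 3*(-2)))² = (40/(11*10 - 17) + (-2 + 6))² = (40/(110 - 17) + 4)² = (40/93 + 4)² = (412/93)² = 169744/8649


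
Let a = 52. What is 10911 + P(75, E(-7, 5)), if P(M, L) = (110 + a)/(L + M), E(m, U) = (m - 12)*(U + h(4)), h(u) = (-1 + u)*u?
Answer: 1352883/124 ≈ 10910.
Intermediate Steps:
h(u) = u*(-1 + u)
E(m, U) = (-12 + m)*(12 + U) (E(m, U) = (m - 12)*(U + 4*(-1 + 4)) = (-12 + m)*(U + 4*3) = (-12 + m)*(U + 12) = (-12 + m)*(12 + U))
P(M, L) = 162/(L + M) (P(M, L) = (110 + 52)/(L + M) = 162/(L + M))
10911 + P(75, E(-7, 5)) = 10911 + 162/((-144 - 12*5 + 12*(-7) + 5*(-7)) + 75) = 10911 + 162/((-144 - 60 - 84 - 35) + 75) = 10911 + 162/(-323 + 75) = 10911 + 162/(-248) = 10911 + 162*(-1/248) = 10911 - 81/124 = 1352883/124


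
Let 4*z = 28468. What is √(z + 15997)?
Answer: √23114 ≈ 152.03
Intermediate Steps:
z = 7117 (z = (¼)*28468 = 7117)
√(z + 15997) = √(7117 + 15997) = √23114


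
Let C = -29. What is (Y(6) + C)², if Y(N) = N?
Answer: 529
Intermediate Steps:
(Y(6) + C)² = (6 - 29)² = (-23)² = 529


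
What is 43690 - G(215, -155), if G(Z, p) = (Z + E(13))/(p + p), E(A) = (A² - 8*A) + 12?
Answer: 6772096/155 ≈ 43691.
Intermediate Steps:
E(A) = 12 + A² - 8*A
G(Z, p) = (77 + Z)/(2*p) (G(Z, p) = (Z + (12 + 13² - 8*13))/(p + p) = (Z + (12 + 169 - 104))/((2*p)) = (Z + 77)*(1/(2*p)) = (77 + Z)*(1/(2*p)) = (77 + Z)/(2*p))
43690 - G(215, -155) = 43690 - (77 + 215)/(2*(-155)) = 43690 - (-1)*292/(2*155) = 43690 - 1*(-146/155) = 43690 + 146/155 = 6772096/155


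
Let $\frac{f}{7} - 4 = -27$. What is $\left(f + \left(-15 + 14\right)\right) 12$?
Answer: $-1944$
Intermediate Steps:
$f = -161$ ($f = 28 + 7 \left(-27\right) = 28 - 189 = -161$)
$\left(f + \left(-15 + 14\right)\right) 12 = \left(-161 + \left(-15 + 14\right)\right) 12 = \left(-161 - 1\right) 12 = \left(-162\right) 12 = -1944$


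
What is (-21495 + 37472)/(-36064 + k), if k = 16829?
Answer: -15977/19235 ≈ -0.83062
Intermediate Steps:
(-21495 + 37472)/(-36064 + k) = (-21495 + 37472)/(-36064 + 16829) = 15977/(-19235) = 15977*(-1/19235) = -15977/19235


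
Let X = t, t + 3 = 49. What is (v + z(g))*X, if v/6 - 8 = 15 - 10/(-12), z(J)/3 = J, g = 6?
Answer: 7406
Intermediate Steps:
z(J) = 3*J
t = 46 (t = -3 + 49 = 46)
X = 46
v = 143 (v = 48 + 6*(15 - 10/(-12)) = 48 + 6*(15 - 10*(-1/12)) = 48 + 6*(15 + ⅚) = 48 + 6*(95/6) = 48 + 95 = 143)
(v + z(g))*X = (143 + 3*6)*46 = (143 + 18)*46 = 161*46 = 7406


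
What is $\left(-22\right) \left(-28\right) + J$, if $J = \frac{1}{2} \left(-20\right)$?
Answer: $606$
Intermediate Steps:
$J = -10$ ($J = \frac{1}{2} \left(-20\right) = -10$)
$\left(-22\right) \left(-28\right) + J = \left(-22\right) \left(-28\right) - 10 = 616 - 10 = 606$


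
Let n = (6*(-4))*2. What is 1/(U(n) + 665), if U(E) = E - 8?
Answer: 1/609 ≈ 0.0016420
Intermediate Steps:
n = -48 (n = -24*2 = -48)
U(E) = -8 + E
1/(U(n) + 665) = 1/((-8 - 48) + 665) = 1/(-56 + 665) = 1/609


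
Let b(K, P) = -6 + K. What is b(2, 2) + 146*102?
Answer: 14888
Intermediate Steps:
b(2, 2) + 146*102 = (-6 + 2) + 146*102 = -4 + 14892 = 14888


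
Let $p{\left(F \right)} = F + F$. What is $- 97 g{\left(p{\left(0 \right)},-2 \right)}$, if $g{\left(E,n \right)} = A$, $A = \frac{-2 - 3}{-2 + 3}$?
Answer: $485$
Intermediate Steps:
$p{\left(F \right)} = 2 F$
$A = -5$ ($A = - \frac{5}{1} = \left(-5\right) 1 = -5$)
$g{\left(E,n \right)} = -5$
$- 97 g{\left(p{\left(0 \right)},-2 \right)} = \left(-97\right) \left(-5\right) = 485$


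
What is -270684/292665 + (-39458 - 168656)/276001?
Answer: -45205579498/26925277555 ≈ -1.6789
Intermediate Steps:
-270684/292665 + (-39458 - 168656)/276001 = -270684*1/292665 - 208114*1/276001 = -90228/97555 - 208114/276001 = -45205579498/26925277555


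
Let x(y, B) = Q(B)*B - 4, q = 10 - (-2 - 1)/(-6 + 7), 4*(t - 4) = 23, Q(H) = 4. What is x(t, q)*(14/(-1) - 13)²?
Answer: 34992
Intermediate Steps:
t = 39/4 (t = 4 + (¼)*23 = 4 + 23/4 = 39/4 ≈ 9.7500)
q = 13 (q = 10 - (-3)/1 = 10 - (-3) = 10 - 1*(-3) = 10 + 3 = 13)
x(y, B) = -4 + 4*B (x(y, B) = 4*B - 4 = -4 + 4*B)
x(t, q)*(14/(-1) - 13)² = (-4 + 4*13)*(14/(-1) - 13)² = (-4 + 52)*(14*(-1) - 13)² = 48*(-14 - 13)² = 48*(-27)² = 48*729 = 34992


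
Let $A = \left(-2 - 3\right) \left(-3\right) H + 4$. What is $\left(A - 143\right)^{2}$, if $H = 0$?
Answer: $19321$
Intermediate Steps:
$A = 4$ ($A = \left(-2 - 3\right) \left(-3\right) 0 + 4 = \left(-5\right) \left(-3\right) 0 + 4 = 15 \cdot 0 + 4 = 0 + 4 = 4$)
$\left(A - 143\right)^{2} = \left(4 - 143\right)^{2} = \left(-139\right)^{2} = 19321$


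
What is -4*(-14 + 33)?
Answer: -76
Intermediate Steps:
-4*(-14 + 33) = -4*19 = -76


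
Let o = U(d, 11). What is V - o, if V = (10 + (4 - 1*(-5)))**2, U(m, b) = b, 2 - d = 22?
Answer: 350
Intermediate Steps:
d = -20 (d = 2 - 1*22 = 2 - 22 = -20)
V = 361 (V = (10 + (4 + 5))**2 = (10 + 9)**2 = 19**2 = 361)
o = 11
V - o = 361 - 1*11 = 361 - 11 = 350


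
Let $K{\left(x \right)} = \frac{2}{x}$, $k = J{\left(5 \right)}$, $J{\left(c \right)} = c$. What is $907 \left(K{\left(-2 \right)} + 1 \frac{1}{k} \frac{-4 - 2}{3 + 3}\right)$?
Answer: $- \frac{5442}{5} \approx -1088.4$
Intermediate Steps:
$k = 5$
$907 \left(K{\left(-2 \right)} + 1 \frac{1}{k} \frac{-4 - 2}{3 + 3}\right) = 907 \left(\frac{2}{-2} + 1 \cdot \frac{1}{5} \frac{-4 - 2}{3 + 3}\right) = 907 \left(2 \left(- \frac{1}{2}\right) + 1 \cdot \frac{1}{5} \left(- \frac{6}{6}\right)\right) = 907 \left(-1 + \frac{\left(-6\right) \frac{1}{6}}{5}\right) = 907 \left(-1 + \frac{1}{5} \left(-1\right)\right) = 907 \left(-1 - \frac{1}{5}\right) = 907 \left(- \frac{6}{5}\right) = - \frac{5442}{5}$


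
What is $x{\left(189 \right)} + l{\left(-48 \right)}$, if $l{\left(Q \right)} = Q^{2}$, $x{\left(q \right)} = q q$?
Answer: $38025$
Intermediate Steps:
$x{\left(q \right)} = q^{2}$
$x{\left(189 \right)} + l{\left(-48 \right)} = 189^{2} + \left(-48\right)^{2} = 35721 + 2304 = 38025$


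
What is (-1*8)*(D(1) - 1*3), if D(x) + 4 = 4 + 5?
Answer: -16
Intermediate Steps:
D(x) = 5 (D(x) = -4 + (4 + 5) = -4 + 9 = 5)
(-1*8)*(D(1) - 1*3) = (-1*8)*(5 - 1*3) = -8*(5 - 3) = -8*2 = -16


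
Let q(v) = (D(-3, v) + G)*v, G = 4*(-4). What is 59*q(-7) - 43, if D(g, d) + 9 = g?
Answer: 11521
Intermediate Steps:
D(g, d) = -9 + g
G = -16
q(v) = -28*v (q(v) = ((-9 - 3) - 16)*v = (-12 - 16)*v = -28*v)
59*q(-7) - 43 = 59*(-28*(-7)) - 43 = 59*196 - 43 = 11564 - 43 = 11521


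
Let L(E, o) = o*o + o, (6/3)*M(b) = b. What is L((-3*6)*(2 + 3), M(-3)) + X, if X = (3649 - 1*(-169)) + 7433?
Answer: 45007/4 ≈ 11252.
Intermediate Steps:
M(b) = b/2
L(E, o) = o + o**2 (L(E, o) = o**2 + o = o + o**2)
X = 11251 (X = (3649 + 169) + 7433 = 3818 + 7433 = 11251)
L((-3*6)*(2 + 3), M(-3)) + X = ((1/2)*(-3))*(1 + (1/2)*(-3)) + 11251 = -3*(1 - 3/2)/2 + 11251 = -3/2*(-1/2) + 11251 = 3/4 + 11251 = 45007/4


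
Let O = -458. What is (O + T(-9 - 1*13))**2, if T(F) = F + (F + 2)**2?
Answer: 6400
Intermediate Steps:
T(F) = F + (2 + F)**2
(O + T(-9 - 1*13))**2 = (-458 + ((-9 - 1*13) + (2 + (-9 - 1*13))**2))**2 = (-458 + ((-9 - 13) + (2 + (-9 - 13))**2))**2 = (-458 + (-22 + (2 - 22)**2))**2 = (-458 + (-22 + (-20)**2))**2 = (-458 + (-22 + 400))**2 = (-458 + 378)**2 = (-80)**2 = 6400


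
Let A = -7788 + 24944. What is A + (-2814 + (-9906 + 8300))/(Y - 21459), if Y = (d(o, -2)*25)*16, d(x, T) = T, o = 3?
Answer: 381879824/22259 ≈ 17156.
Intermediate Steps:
Y = -800 (Y = -2*25*16 = -50*16 = -800)
A = 17156
A + (-2814 + (-9906 + 8300))/(Y - 21459) = 17156 + (-2814 + (-9906 + 8300))/(-800 - 21459) = 17156 + (-2814 - 1606)/(-22259) = 17156 - 4420*(-1/22259) = 17156 + 4420/22259 = 381879824/22259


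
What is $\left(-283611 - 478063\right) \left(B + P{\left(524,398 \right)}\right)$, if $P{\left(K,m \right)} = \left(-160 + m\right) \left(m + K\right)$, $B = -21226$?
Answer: $-150971403540$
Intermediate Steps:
$P{\left(K,m \right)} = \left(-160 + m\right) \left(K + m\right)$
$\left(-283611 - 478063\right) \left(B + P{\left(524,398 \right)}\right) = \left(-283611 - 478063\right) \left(-21226 + \left(398^{2} - 83840 - 63680 + 524 \cdot 398\right)\right) = - 761674 \left(-21226 + \left(158404 - 83840 - 63680 + 208552\right)\right) = - 761674 \left(-21226 + 219436\right) = \left(-761674\right) 198210 = -150971403540$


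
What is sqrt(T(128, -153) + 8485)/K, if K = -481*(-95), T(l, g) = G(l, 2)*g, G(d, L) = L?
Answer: sqrt(8179)/45695 ≈ 0.0019792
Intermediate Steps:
T(l, g) = 2*g
K = 45695
sqrt(T(128, -153) + 8485)/K = sqrt(2*(-153) + 8485)/45695 = sqrt(-306 + 8485)*(1/45695) = sqrt(8179)*(1/45695) = sqrt(8179)/45695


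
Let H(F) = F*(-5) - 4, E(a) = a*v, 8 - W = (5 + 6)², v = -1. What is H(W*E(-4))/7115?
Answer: 2256/7115 ≈ 0.31708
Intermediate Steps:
W = -113 (W = 8 - (5 + 6)² = 8 - 1*11² = 8 - 1*121 = 8 - 121 = -113)
E(a) = -a (E(a) = a*(-1) = -a)
H(F) = -4 - 5*F (H(F) = -5*F - 4 = -4 - 5*F)
H(W*E(-4))/7115 = (-4 - (-565)*(-1*(-4)))/7115 = (-4 - (-565)*4)*(1/7115) = (-4 - 5*(-452))*(1/7115) = (-4 + 2260)*(1/7115) = 2256*(1/7115) = 2256/7115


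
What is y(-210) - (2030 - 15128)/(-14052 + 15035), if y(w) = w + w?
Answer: -399762/983 ≈ -406.68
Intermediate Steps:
y(w) = 2*w
y(-210) - (2030 - 15128)/(-14052 + 15035) = 2*(-210) - (2030 - 15128)/(-14052 + 15035) = -420 - (-13098)/983 = -420 - 1*(-13098/983) = -420 + 13098/983 = -399762/983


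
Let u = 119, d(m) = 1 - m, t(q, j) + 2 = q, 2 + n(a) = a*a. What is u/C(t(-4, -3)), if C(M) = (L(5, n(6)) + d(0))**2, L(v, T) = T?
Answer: 17/175 ≈ 0.097143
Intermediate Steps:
n(a) = -2 + a**2 (n(a) = -2 + a*a = -2 + a**2)
t(q, j) = -2 + q
C(M) = 1225 (C(M) = ((-2 + 6**2) + (1 - 1*0))**2 = ((-2 + 36) + (1 + 0))**2 = (34 + 1)**2 = 35**2 = 1225)
u/C(t(-4, -3)) = 119/1225 = 119*(1/1225) = 17/175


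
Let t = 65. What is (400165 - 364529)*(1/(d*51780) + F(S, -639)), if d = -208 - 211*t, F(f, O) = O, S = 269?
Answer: -4104163808420849/180233235 ≈ -2.2771e+7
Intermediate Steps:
d = -13923 (d = -208 - 211*65 = -208 - 13715 = -13923)
(400165 - 364529)*(1/(d*51780) + F(S, -639)) = (400165 - 364529)*(1/(-13923*51780) - 639) = 35636*(-1/13923*1/51780 - 639) = 35636*(-1/720932940 - 639) = 35636*(-460676148661/720932940) = -4104163808420849/180233235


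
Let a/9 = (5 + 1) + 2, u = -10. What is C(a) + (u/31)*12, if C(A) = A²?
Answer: 160584/31 ≈ 5180.1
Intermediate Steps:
a = 72 (a = 9*((5 + 1) + 2) = 9*(6 + 2) = 9*8 = 72)
C(a) + (u/31)*12 = 72² - 10/31*12 = 5184 - 10*1/31*12 = 5184 - 10/31*12 = 5184 - 120/31 = 160584/31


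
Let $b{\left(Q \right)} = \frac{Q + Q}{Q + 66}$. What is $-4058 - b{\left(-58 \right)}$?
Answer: $- \frac{8087}{2} \approx -4043.5$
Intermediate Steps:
$b{\left(Q \right)} = \frac{2 Q}{66 + Q}$
$-4058 - b{\left(-58 \right)} = -4058 - 2 \left(-58\right) \frac{1}{66 - 58} = -4058 - 2 \left(-58\right) \frac{1}{8} = -4058 - - \frac{29}{2} = -4058 + \frac{29}{2} = - \frac{8087}{2}$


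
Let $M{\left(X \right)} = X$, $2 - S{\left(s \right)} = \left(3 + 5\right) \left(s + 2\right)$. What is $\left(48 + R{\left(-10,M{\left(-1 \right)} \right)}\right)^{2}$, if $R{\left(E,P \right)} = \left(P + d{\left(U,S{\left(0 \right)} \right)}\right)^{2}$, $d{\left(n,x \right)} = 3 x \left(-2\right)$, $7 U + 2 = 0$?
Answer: $48121969$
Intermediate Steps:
$S{\left(s \right)} = -14 - 8 s$ ($S{\left(s \right)} = 2 - \left(3 + 5\right) \left(s + 2\right) = 2 - 8 \left(2 + s\right) = 2 - \left(16 + 8 s\right) = -14 - 8 s$)
$U = - \frac{2}{7}$ ($U = - \frac{2}{7} + \frac{1}{7} \cdot 0 = - \frac{2}{7} + 0 = - \frac{2}{7} \approx -0.28571$)
$d{\left(n,x \right)} = - 6 x$
$R{\left(E,P \right)} = \left(84 + P\right)^{2}$ ($R{\left(E,P \right)} = \left(P - 6 \left(-14 - 0\right)\right)^{2} = \left(P - 6 \left(-14 + 0\right)\right)^{2} = \left(P - -84\right)^{2} = \left(P + 84\right)^{2} = \left(84 + P\right)^{2}$)
$\left(48 + R{\left(-10,M{\left(-1 \right)} \right)}\right)^{2} = \left(48 + \left(84 - 1\right)^{2}\right)^{2} = \left(48 + 83^{2}\right)^{2} = \left(48 + 6889\right)^{2} = 6937^{2} = 48121969$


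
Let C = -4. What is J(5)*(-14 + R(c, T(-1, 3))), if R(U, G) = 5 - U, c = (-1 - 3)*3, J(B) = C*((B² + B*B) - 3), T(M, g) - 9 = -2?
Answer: -564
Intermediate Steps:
T(M, g) = 7 (T(M, g) = 9 - 2 = 7)
J(B) = 12 - 8*B² (J(B) = -4*((B² + B*B) - 3) = -4*((B² + B²) - 3) = -4*(2*B² - 3) = -4*(-3 + 2*B²) = 12 - 8*B²)
c = -12 (c = -4*3 = -12)
J(5)*(-14 + R(c, T(-1, 3))) = (12 - 8*5²)*(-14 + (5 - 1*(-12))) = (12 - 8*25)*(-14 + (5 + 12)) = (12 - 200)*(-14 + 17) = -188*3 = -564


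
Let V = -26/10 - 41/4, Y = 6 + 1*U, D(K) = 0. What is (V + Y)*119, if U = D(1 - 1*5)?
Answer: -16303/20 ≈ -815.15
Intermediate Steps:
U = 0
Y = 6 (Y = 6 + 1*0 = 6 + 0 = 6)
V = -257/20 (V = -26*⅒ - 41*¼ = -13/5 - 41/4 = -257/20 ≈ -12.850)
(V + Y)*119 = (-257/20 + 6)*119 = -137/20*119 = -16303/20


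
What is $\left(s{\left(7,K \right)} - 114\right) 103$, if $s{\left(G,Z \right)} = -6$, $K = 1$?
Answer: $-12360$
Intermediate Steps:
$\left(s{\left(7,K \right)} - 114\right) 103 = \left(-6 - 114\right) 103 = \left(-120\right) 103 = -12360$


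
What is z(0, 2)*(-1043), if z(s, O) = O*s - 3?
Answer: 3129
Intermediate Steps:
z(s, O) = -3 + O*s
z(0, 2)*(-1043) = (-3 + 2*0)*(-1043) = (-3 + 0)*(-1043) = -3*(-1043) = 3129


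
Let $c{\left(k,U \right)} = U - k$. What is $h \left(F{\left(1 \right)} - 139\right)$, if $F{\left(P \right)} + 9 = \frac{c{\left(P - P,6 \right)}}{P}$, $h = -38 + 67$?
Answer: $-4118$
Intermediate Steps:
$h = 29$
$F{\left(P \right)} = -9 + \frac{6}{P}$ ($F{\left(P \right)} = -9 + \frac{6 - \left(P - P\right)}{P} = -9 + \frac{6 - 0}{P} = -9 + \frac{6 + 0}{P} = -9 + \frac{6}{P}$)
$h \left(F{\left(1 \right)} - 139\right) = 29 \left(\left(-9 + \frac{6}{1}\right) - 139\right) = 29 \left(\left(-9 + 6 \cdot 1\right) - 139\right) = 29 \left(\left(-9 + 6\right) - 139\right) = 29 \left(-3 - 139\right) = 29 \left(-142\right) = -4118$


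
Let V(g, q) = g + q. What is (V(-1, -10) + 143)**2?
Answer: 17424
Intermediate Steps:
(V(-1, -10) + 143)**2 = ((-1 - 10) + 143)**2 = (-11 + 143)**2 = 132**2 = 17424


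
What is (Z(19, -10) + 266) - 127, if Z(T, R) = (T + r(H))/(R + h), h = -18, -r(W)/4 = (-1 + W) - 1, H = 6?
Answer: 3889/28 ≈ 138.89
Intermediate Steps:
r(W) = 8 - 4*W (r(W) = -4*((-1 + W) - 1) = -4*(-2 + W) = 8 - 4*W)
Z(T, R) = (-16 + T)/(-18 + R) (Z(T, R) = (T + (8 - 4*6))/(R - 18) = (T + (8 - 24))/(-18 + R) = (T - 16)/(-18 + R) = (-16 + T)/(-18 + R))
(Z(19, -10) + 266) - 127 = ((-16 + 19)/(-18 - 10) + 266) - 127 = (3/(-28) + 266) - 127 = (-1/28*3 + 266) - 127 = (-3/28 + 266) - 127 = 7445/28 - 127 = 3889/28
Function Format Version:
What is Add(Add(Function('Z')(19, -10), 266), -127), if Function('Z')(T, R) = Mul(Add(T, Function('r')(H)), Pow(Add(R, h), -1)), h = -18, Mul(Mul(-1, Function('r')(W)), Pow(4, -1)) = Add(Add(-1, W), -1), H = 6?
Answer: Rational(3889, 28) ≈ 138.89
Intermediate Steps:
Function('r')(W) = Add(8, Mul(-4, W)) (Function('r')(W) = Mul(-4, Add(Add(-1, W), -1)) = Mul(-4, Add(-2, W)) = Add(8, Mul(-4, W)))
Function('Z')(T, R) = Mul(Pow(Add(-18, R), -1), Add(-16, T)) (Function('Z')(T, R) = Mul(Add(T, Add(8, Mul(-4, 6))), Pow(Add(R, -18), -1)) = Mul(Add(T, Add(8, -24)), Pow(Add(-18, R), -1)) = Mul(Add(T, -16), Pow(Add(-18, R), -1)) = Mul(Add(-16, T), Pow(Add(-18, R), -1)) = Mul(Pow(Add(-18, R), -1), Add(-16, T)))
Add(Add(Function('Z')(19, -10), 266), -127) = Add(Add(Mul(Pow(Add(-18, -10), -1), Add(-16, 19)), 266), -127) = Add(Add(Mul(Pow(-28, -1), 3), 266), -127) = Add(Add(Mul(Rational(-1, 28), 3), 266), -127) = Add(Add(Rational(-3, 28), 266), -127) = Add(Rational(7445, 28), -127) = Rational(3889, 28)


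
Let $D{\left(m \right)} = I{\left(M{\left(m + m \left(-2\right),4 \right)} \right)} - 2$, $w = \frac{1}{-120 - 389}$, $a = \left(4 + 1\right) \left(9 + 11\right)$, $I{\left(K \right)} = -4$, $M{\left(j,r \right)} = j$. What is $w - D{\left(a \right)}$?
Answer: $\frac{3053}{509} \approx 5.998$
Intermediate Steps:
$a = 100$ ($a = 5 \cdot 20 = 100$)
$w = - \frac{1}{509}$ ($w = \frac{1}{-509} = - \frac{1}{509} \approx -0.0019646$)
$D{\left(m \right)} = -6$ ($D{\left(m \right)} = -4 - 2 = -6$)
$w - D{\left(a \right)} = - \frac{1}{509} - -6 = - \frac{1}{509} + 6 = \frac{3053}{509}$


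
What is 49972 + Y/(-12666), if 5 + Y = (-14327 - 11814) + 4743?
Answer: 632966755/12666 ≈ 49974.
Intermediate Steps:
Y = -21403 (Y = -5 + ((-14327 - 11814) + 4743) = -5 + (-26141 + 4743) = -5 - 21398 = -21403)
49972 + Y/(-12666) = 49972 - 21403/(-12666) = 49972 - 21403*(-1/12666) = 49972 + 21403/12666 = 632966755/12666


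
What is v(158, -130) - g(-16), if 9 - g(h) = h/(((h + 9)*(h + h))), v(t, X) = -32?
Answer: -575/14 ≈ -41.071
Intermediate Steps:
g(h) = 9 - 1/(2*(9 + h)) (g(h) = 9 - h/((h + 9)*(h + h)) = 9 - h/((9 + h)*(2*h)) = 9 - h/(2*h*(9 + h)) = 9 - h*1/(2*h*(9 + h)) = 9 - 1/(2*(9 + h)))
v(158, -130) - g(-16) = -32 - (161 + 18*(-16))/(2*(9 - 16)) = -32 - (161 - 288)/(2*(-7)) = -32 - (-1)*(-127)/(2*7) = -32 - 1*127/14 = -32 - 127/14 = -575/14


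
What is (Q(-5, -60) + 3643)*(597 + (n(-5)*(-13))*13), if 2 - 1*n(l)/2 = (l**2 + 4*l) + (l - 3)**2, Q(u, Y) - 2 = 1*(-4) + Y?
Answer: 83233183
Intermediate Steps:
Q(u, Y) = -2 + Y (Q(u, Y) = 2 + (1*(-4) + Y) = 2 + (-4 + Y) = -2 + Y)
n(l) = 4 - 8*l - 2*l**2 - 2*(-3 + l)**2 (n(l) = 4 - 2*((l**2 + 4*l) + (l - 3)**2) = 4 - 2*((l**2 + 4*l) + (-3 + l)**2) = 4 - 2*(l**2 + (-3 + l)**2 + 4*l) = 4 + (-8*l - 2*l**2 - 2*(-3 + l)**2) = 4 - 8*l - 2*l**2 - 2*(-3 + l)**2)
(Q(-5, -60) + 3643)*(597 + (n(-5)*(-13))*13) = ((-2 - 60) + 3643)*(597 + ((-14 - 4*(-5)**2 + 4*(-5))*(-13))*13) = (-62 + 3643)*(597 + ((-14 - 4*25 - 20)*(-13))*13) = 3581*(597 + ((-14 - 100 - 20)*(-13))*13) = 3581*(597 - 134*(-13)*13) = 3581*(597 + 1742*13) = 3581*(597 + 22646) = 3581*23243 = 83233183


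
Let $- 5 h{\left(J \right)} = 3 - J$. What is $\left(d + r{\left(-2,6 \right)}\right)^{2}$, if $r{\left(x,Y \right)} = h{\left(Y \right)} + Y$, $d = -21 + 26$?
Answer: $\frac{3364}{25} \approx 134.56$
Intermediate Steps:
$h{\left(J \right)} = - \frac{3}{5} + \frac{J}{5}$ ($h{\left(J \right)} = - \frac{3 - J}{5} = - \frac{3}{5} + \frac{J}{5}$)
$d = 5$
$r{\left(x,Y \right)} = - \frac{3}{5} + \frac{6 Y}{5}$ ($r{\left(x,Y \right)} = \left(- \frac{3}{5} + \frac{Y}{5}\right) + Y = - \frac{3}{5} + \frac{6 Y}{5}$)
$\left(d + r{\left(-2,6 \right)}\right)^{2} = \left(5 + \left(- \frac{3}{5} + \frac{6}{5} \cdot 6\right)\right)^{2} = \left(5 + \left(- \frac{3}{5} + \frac{36}{5}\right)\right)^{2} = \left(5 + \frac{33}{5}\right)^{2} = \left(\frac{58}{5}\right)^{2} = \frac{3364}{25}$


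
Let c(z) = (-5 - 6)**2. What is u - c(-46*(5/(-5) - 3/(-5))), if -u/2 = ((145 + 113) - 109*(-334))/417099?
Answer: -50542307/417099 ≈ -121.18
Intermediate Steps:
c(z) = 121 (c(z) = (-11)**2 = 121)
u = -73328/417099 (u = -2*((145 + 113) - 109*(-334))/417099 = -2*(258 + 36406)/417099 = -73328/417099 ≈ -0.17580)
u - c(-46*(5/(-5) - 3/(-5))) = -73328/417099 - 1*121 = -73328/417099 - 121 = -50542307/417099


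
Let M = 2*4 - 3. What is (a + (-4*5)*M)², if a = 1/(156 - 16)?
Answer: 195972001/19600 ≈ 9998.6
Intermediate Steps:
M = 5 (M = 8 - 3 = 5)
a = 1/140 ≈ 0.0071429
(a + (-4*5)*M)² = (1/140 - 4*5*5)² = (1/140 - 20*5)² = (1/140 - 100)² = (-13999/140)² = 195972001/19600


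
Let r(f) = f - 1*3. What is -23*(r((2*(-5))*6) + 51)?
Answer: 276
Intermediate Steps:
r(f) = -3 + f (r(f) = f - 3 = -3 + f)
-23*(r((2*(-5))*6) + 51) = -23*((-3 + (2*(-5))*6) + 51) = -23*((-3 - 10*6) + 51) = -23*((-3 - 60) + 51) = -23*(-63 + 51) = -23*(-12) = 276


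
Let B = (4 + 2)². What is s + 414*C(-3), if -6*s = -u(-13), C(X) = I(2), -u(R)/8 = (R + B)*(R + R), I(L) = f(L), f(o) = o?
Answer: 4876/3 ≈ 1625.3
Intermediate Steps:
B = 36 (B = 6² = 36)
I(L) = L
u(R) = -16*R*(36 + R) (u(R) = -8*(R + 36)*(R + R) = -8*(36 + R)*2*R = -16*R*(36 + R))
C(X) = 2
s = 2392/3 (s = -(-1)*(-16*(-13)*(36 - 13))/6 = -(-1)*(-16*(-13)*23)/6 = -(-1)*4784/6 = -⅙*(-4784) = 2392/3 ≈ 797.33)
s + 414*C(-3) = 2392/3 + 414*2 = 2392/3 + 828 = 4876/3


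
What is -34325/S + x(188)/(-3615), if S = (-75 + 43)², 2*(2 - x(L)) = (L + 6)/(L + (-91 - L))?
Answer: -3764003107/112286720 ≈ -33.521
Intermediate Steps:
x(L) = 185/91 + L/182 (x(L) = 2 - (L + 6)/(2*(L + (-91 - L))) = 2 - (6 + L)/(2*(-91)) = 2 - (6 + L)*(-1)/(2*91) = 2 - (-6/91 - L/91)/2 = 2 + (3/91 + L/182) = 185/91 + L/182)
S = 1024 (S = (-32)² = 1024)
-34325/S + x(188)/(-3615) = -34325/1024 + (185/91 + (1/182)*188)/(-3615) = -34325*1/1024 + (185/91 + 94/91)*(-1/3615) = -34325/1024 + (279/91)*(-1/3615) = -34325/1024 - 93/109655 = -3764003107/112286720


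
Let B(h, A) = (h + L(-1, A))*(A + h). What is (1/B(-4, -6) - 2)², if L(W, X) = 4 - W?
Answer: 441/100 ≈ 4.4100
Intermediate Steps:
B(h, A) = (5 + h)*(A + h) (B(h, A) = (h + (4 - 1*(-1)))*(A + h) = (h + (4 + 1))*(A + h) = (h + 5)*(A + h) = (5 + h)*(A + h))
(1/B(-4, -6) - 2)² = (1/((-4)² + 5*(-6) + 5*(-4) - 6*(-4)) - 2)² = (1/(16 - 30 - 20 + 24) - 2)² = (1/(-10) - 2)² = (-⅒ - 2)² = (-21/10)² = 441/100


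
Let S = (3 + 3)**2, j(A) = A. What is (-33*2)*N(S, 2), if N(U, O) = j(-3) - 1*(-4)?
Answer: -66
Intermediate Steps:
S = 36 (S = 6**2 = 36)
N(U, O) = 1 (N(U, O) = -3 - 1*(-4) = -3 + 4 = 1)
(-33*2)*N(S, 2) = -33*2*1 = -66*1 = -66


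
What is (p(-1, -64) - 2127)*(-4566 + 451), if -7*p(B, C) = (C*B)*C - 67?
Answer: 44137490/7 ≈ 6.3054e+6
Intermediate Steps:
p(B, C) = 67/7 - B*C**2/7 (p(B, C) = -((C*B)*C - 67)/7 = -((B*C)*C - 67)/7 = -(B*C**2 - 67)/7 = -(-67 + B*C**2)/7 = 67/7 - B*C**2/7)
(p(-1, -64) - 2127)*(-4566 + 451) = ((67/7 - 1/7*(-1)*(-64)**2) - 2127)*(-4566 + 451) = ((67/7 - 1/7*(-1)*4096) - 2127)*(-4115) = ((67/7 + 4096/7) - 2127)*(-4115) = (4163/7 - 2127)*(-4115) = -10726/7*(-4115) = 44137490/7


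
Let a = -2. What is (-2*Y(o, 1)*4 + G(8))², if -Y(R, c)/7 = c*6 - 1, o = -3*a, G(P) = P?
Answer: 82944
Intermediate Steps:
o = 6 (o = -3*(-2) = 6)
Y(R, c) = 7 - 42*c (Y(R, c) = -7*(c*6 - 1) = -7*(6*c - 1) = -7*(-1 + 6*c) = 7 - 42*c)
(-2*Y(o, 1)*4 + G(8))² = (-2*(7 - 42*1)*4 + 8)² = (-2*(7 - 42)*4 + 8)² = (-2*(-35)*4 + 8)² = (70*4 + 8)² = (280 + 8)² = 288² = 82944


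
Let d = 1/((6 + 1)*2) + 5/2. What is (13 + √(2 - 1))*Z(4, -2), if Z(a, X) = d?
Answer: 36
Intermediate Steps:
d = 18/7 (d = (½)/7 + 5*(½) = (⅐)*(½) + 5/2 = 1/14 + 5/2 = 18/7 ≈ 2.5714)
Z(a, X) = 18/7
(13 + √(2 - 1))*Z(4, -2) = (13 + √(2 - 1))*(18/7) = (13 + √1)*(18/7) = (13 + 1)*(18/7) = 14*(18/7) = 36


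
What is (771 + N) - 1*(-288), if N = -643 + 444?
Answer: 860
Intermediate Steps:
N = -199
(771 + N) - 1*(-288) = (771 - 199) - 1*(-288) = 572 + 288 = 860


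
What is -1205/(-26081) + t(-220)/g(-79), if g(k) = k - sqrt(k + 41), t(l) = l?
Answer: 460853975/163762599 - 220*I*sqrt(38)/6279 ≈ 2.8142 - 0.21599*I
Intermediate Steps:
g(k) = k - sqrt(41 + k)
-1205/(-26081) + t(-220)/g(-79) = -1205/(-26081) - 220/(-79 - sqrt(41 - 79)) = -1205*(-1/26081) - 220/(-79 - sqrt(-38)) = 1205/26081 - 220/(-79 - I*sqrt(38))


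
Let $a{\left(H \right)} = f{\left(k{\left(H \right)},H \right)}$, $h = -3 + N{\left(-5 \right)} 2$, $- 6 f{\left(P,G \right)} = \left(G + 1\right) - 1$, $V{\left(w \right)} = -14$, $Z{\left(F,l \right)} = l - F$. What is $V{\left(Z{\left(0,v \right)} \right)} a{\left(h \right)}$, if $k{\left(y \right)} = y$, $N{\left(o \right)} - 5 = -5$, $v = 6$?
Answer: $-7$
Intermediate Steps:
$N{\left(o \right)} = 0$ ($N{\left(o \right)} = 5 - 5 = 0$)
$f{\left(P,G \right)} = - \frac{G}{6}$ ($f{\left(P,G \right)} = - \frac{\left(G + 1\right) - 1}{6} = - \frac{\left(1 + G\right) - 1}{6} = - \frac{G}{6}$)
$h = -3$ ($h = -3 + 0 \cdot 2 = -3 + 0 = -3$)
$a{\left(H \right)} = - \frac{H}{6}$
$V{\left(Z{\left(0,v \right)} \right)} a{\left(h \right)} = - 14 \left(\left(- \frac{1}{6}\right) \left(-3\right)\right) = \left(-14\right) \frac{1}{2} = -7$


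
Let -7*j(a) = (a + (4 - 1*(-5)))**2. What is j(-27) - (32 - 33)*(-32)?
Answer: -548/7 ≈ -78.286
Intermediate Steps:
j(a) = -(9 + a)**2/7 (j(a) = -(a + (4 - 1*(-5)))**2/7 = -(a + (4 + 5))**2/7 = -(a + 9)**2/7 = -(9 + a)**2/7)
j(-27) - (32 - 33)*(-32) = -(9 - 27)**2/7 - (32 - 33)*(-32) = -1/7*(-18)**2 - (-1)*(-32) = -1/7*324 - 1*32 = -324/7 - 32 = -548/7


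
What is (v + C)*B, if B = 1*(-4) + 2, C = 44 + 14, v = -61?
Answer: 6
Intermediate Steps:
C = 58
B = -2 (B = -4 + 2 = -2)
(v + C)*B = (-61 + 58)*(-2) = -3*(-2) = 6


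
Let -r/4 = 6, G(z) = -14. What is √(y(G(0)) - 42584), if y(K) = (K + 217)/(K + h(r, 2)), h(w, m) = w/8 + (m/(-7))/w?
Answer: 2*I*√21684841835/1427 ≈ 206.39*I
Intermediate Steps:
r = -24 (r = -4*6 = -24)
h(w, m) = w/8 - m/(7*w) (h(w, m) = w*(⅛) + (m*(-⅐))/w = w/8 + (-m/7)/w = w/8 - m/(7*w))
y(K) = (217 + K)/(-251/84 + K) (y(K) = (K + 217)/(K + ((⅛)*(-24) - ⅐*2/(-24))) = (217 + K)/(K + (-3 - ⅐*2*(-1/24))) = (217 + K)/(K + (-3 + 1/84)) = (217 + K)/(K - 251/84) = (217 + K)/(-251/84 + K))
√(y(G(0)) - 42584) = √(84*(217 - 14)/(-251 + 84*(-14)) - 42584) = √(84*203/(-251 - 1176) - 42584) = √(84*203/(-1427) - 42584) = √(84*(-1/1427)*203 - 42584) = √(-17052/1427 - 42584) = √(-60784420/1427) = 2*I*√21684841835/1427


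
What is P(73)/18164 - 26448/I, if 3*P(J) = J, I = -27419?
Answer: 1443206003/1494116148 ≈ 0.96593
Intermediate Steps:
P(J) = J/3
P(73)/18164 - 26448/I = ((⅓)*73)/18164 - 26448/(-27419) = (73/3)*(1/18164) - 26448*(-1/27419) = 73/54492 + 26448/27419 = 1443206003/1494116148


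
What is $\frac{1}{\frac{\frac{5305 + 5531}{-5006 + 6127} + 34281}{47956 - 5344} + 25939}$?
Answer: $\frac{15922684}{413031313555} \approx 3.8551 \cdot 10^{-5}$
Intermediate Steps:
$\frac{1}{\frac{\frac{5305 + 5531}{-5006 + 6127} + 34281}{47956 - 5344} + 25939} = \frac{1}{\frac{\frac{10836}{1121} + 34281}{42612} + 25939} = \frac{1}{\left(10836 \cdot \frac{1}{1121} + 34281\right) \frac{1}{42612} + 25939} = \frac{1}{\left(\frac{10836}{1121} + 34281\right) \frac{1}{42612} + 25939} = \frac{1}{\frac{38439837}{1121} \cdot \frac{1}{42612} + 25939} = \frac{1}{\frac{12813279}{15922684} + 25939} = \frac{1}{\frac{413031313555}{15922684}} = \frac{15922684}{413031313555}$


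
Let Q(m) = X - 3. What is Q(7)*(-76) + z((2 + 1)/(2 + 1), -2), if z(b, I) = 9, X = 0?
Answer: 237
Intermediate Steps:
Q(m) = -3 (Q(m) = 0 - 3 = -3)
Q(7)*(-76) + z((2 + 1)/(2 + 1), -2) = -3*(-76) + 9 = 228 + 9 = 237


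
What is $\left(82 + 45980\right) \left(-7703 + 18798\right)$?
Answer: $511057890$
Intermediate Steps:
$\left(82 + 45980\right) \left(-7703 + 18798\right) = 46062 \cdot 11095 = 511057890$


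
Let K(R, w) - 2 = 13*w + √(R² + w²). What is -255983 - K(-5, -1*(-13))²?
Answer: -285418 - 342*√194 ≈ -2.9018e+5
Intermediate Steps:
K(R, w) = 2 + √(R² + w²) + 13*w (K(R, w) = 2 + (13*w + √(R² + w²)) = 2 + (√(R² + w²) + 13*w) = 2 + √(R² + w²) + 13*w)
-255983 - K(-5, -1*(-13))² = -255983 - (2 + √((-5)² + (-1*(-13))²) + 13*(-1*(-13)))² = -255983 - (2 + √(25 + 13²) + 13*13)² = -255983 - (2 + √(25 + 169) + 169)² = -255983 - (2 + √194 + 169)² = -255983 - (171 + √194)²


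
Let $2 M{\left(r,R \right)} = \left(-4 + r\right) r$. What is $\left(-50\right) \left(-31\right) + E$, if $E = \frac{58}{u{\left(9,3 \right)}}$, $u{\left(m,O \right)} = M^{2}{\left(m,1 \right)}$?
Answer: $\frac{3138982}{2025} \approx 1550.1$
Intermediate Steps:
$M{\left(r,R \right)} = \frac{r \left(-4 + r\right)}{2}$ ($M{\left(r,R \right)} = \frac{\left(-4 + r\right) r}{2} = \frac{r \left(-4 + r\right)}{2}$)
$u{\left(m,O \right)} = \frac{m^{2} \left(-4 + m\right)^{2}}{4}$ ($u{\left(m,O \right)} = \left(\frac{m \left(-4 + m\right)}{2}\right)^{2} = \frac{m^{2} \left(-4 + m\right)^{2}}{4}$)
$E = \frac{232}{2025}$ ($E = \frac{58}{\frac{1}{4} \cdot 9^{2} \left(-4 + 9\right)^{2}} = \frac{58}{\frac{1}{4} \cdot 81 \cdot 5^{2}} = \frac{58}{\frac{1}{4} \cdot 81 \cdot 25} = \frac{58}{\frac{2025}{4}} = 58 \cdot \frac{4}{2025} = \frac{232}{2025} \approx 0.11457$)
$\left(-50\right) \left(-31\right) + E = \left(-50\right) \left(-31\right) + \frac{232}{2025} = 1550 + \frac{232}{2025} = \frac{3138982}{2025}$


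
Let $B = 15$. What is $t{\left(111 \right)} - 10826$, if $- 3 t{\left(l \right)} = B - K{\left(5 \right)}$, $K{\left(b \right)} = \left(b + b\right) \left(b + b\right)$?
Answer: $- \frac{32393}{3} \approx -10798.0$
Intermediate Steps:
$K{\left(b \right)} = 4 b^{2}$ ($K{\left(b \right)} = 2 b 2 b = 4 b^{2}$)
$t{\left(l \right)} = \frac{85}{3}$ ($t{\left(l \right)} = - \frac{15 - 4 \cdot 5^{2}}{3} = - \frac{15 - 4 \cdot 25}{3} = - \frac{15 - 100}{3} = \left(- \frac{1}{3}\right) \left(-85\right) = \frac{85}{3}$)
$t{\left(111 \right)} - 10826 = \frac{85}{3} - 10826 = - \frac{32393}{3}$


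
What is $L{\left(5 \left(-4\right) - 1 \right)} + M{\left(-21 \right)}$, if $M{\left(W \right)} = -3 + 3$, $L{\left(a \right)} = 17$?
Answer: $17$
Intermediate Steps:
$M{\left(W \right)} = 0$
$L{\left(5 \left(-4\right) - 1 \right)} + M{\left(-21 \right)} = 17 + 0 = 17$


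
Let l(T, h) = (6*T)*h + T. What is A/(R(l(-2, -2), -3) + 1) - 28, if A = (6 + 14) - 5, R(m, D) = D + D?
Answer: -31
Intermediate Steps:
l(T, h) = T + 6*T*h (l(T, h) = 6*T*h + T = T + 6*T*h)
R(m, D) = 2*D
A = 15 (A = 20 - 5 = 15)
A/(R(l(-2, -2), -3) + 1) - 28 = 15/(2*(-3) + 1) - 28 = 15/(-6 + 1) - 28 = 15/(-5) - 28 = -1/5*15 - 28 = -3 - 28 = -31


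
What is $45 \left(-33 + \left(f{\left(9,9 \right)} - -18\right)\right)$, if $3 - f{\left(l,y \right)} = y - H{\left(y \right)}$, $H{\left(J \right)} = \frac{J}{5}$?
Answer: $-864$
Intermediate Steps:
$H{\left(J \right)} = \frac{J}{5}$ ($H{\left(J \right)} = J \frac{1}{5} = \frac{J}{5}$)
$f{\left(l,y \right)} = 3 - \frac{4 y}{5}$ ($f{\left(l,y \right)} = 3 - \left(y - \frac{y}{5}\right) = 3 - \frac{4 y}{5}$)
$45 \left(-33 + \left(f{\left(9,9 \right)} - -18\right)\right) = 45 \left(-33 + \left(\left(3 - \frac{36}{5}\right) - -18\right)\right) = 45 \left(-33 + \left(\left(3 - \frac{36}{5}\right) + 18\right)\right) = 45 \left(-33 + \left(- \frac{21}{5} + 18\right)\right) = 45 \left(-33 + \frac{69}{5}\right) = 45 \left(- \frac{96}{5}\right) = -864$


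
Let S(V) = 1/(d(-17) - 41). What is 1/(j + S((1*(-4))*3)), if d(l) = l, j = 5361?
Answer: 58/310937 ≈ 0.00018653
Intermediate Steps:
S(V) = -1/58 (S(V) = 1/(-17 - 41) = 1/(-58) = -1/58)
1/(j + S((1*(-4))*3)) = 1/(5361 - 1/58) = 1/(310937/58) = 58/310937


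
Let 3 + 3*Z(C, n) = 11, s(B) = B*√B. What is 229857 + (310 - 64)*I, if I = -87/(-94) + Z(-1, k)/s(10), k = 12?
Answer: 10813980/47 + 164*√10/25 ≈ 2.3011e+5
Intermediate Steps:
s(B) = B^(3/2)
Z(C, n) = 8/3 (Z(C, n) = -1 + (⅓)*11 = -1 + 11/3 = 8/3)
I = 87/94 + 2*√10/75 (I = -87/(-94) + 8/(3*(10^(3/2))) = -87*(-1/94) + 8/(3*((10*√10))) = 87/94 + 8*(√10/100)/3 = 87/94 + 2*√10/75 ≈ 1.0099)
229857 + (310 - 64)*I = 229857 + (310 - 64)*(87/94 + 2*√10/75) = 229857 + 246*(87/94 + 2*√10/75) = 229857 + (10701/47 + 164*√10/25) = 10813980/47 + 164*√10/25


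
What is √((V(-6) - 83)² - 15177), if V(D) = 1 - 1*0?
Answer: I*√8453 ≈ 91.94*I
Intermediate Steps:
V(D) = 1 (V(D) = 1 + 0 = 1)
√((V(-6) - 83)² - 15177) = √((1 - 83)² - 15177) = √((-82)² - 15177) = √(6724 - 15177) = √(-8453) = I*√8453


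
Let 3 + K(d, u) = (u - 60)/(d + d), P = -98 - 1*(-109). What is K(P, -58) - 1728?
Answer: -19100/11 ≈ -1736.4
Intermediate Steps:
P = 11 (P = -98 + 109 = 11)
K(d, u) = -3 + (-60 + u)/(2*d) (K(d, u) = -3 + (u - 60)/(d + d) = -3 + (-60 + u)/((2*d)) = -3 + (-60 + u)*(1/(2*d)) = -3 + (-60 + u)/(2*d))
K(P, -58) - 1728 = (1/2)*(-60 - 58 - 6*11)/11 - 1728 = (1/2)*(1/11)*(-60 - 58 - 66) - 1728 = (1/2)*(1/11)*(-184) - 1728 = -92/11 - 1728 = -19100/11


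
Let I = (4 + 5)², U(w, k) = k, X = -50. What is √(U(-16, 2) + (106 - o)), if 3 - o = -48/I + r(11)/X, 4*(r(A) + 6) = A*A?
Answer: √3367086/180 ≈ 10.194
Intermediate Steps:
I = 81 (I = 9² = 81)
r(A) = -6 + A²/4 (r(A) = -6 + (A*A)/4 = -6 + A²/4)
o = 22019/5400 (o = 3 - (-48/81 + (-6 + (¼)*11²)/(-50)) = 3 - (-48*1/81 + (-6 + (¼)*121)*(-1/50)) = 3 - (-16/27 + (-6 + 121/4)*(-1/50)) = 3 - (-16/27 + (97/4)*(-1/50)) = 3 - (-16/27 - 97/200) = 3 - 1*(-5819/5400) = 3 + 5819/5400 = 22019/5400 ≈ 4.0776)
√(U(-16, 2) + (106 - o)) = √(2 + (106 - 1*22019/5400)) = √(2 + (106 - 22019/5400)) = √(2 + 550381/5400) = √(561181/5400) = √3367086/180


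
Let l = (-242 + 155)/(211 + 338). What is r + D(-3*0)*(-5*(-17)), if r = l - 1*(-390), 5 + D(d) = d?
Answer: -6434/183 ≈ -35.158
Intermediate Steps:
l = -29/183 (l = -87/549 = -87*1/549 = -29/183 ≈ -0.15847)
D(d) = -5 + d
r = 71341/183 (r = -29/183 - 1*(-390) = -29/183 + 390 = 71341/183 ≈ 389.84)
r + D(-3*0)*(-5*(-17)) = 71341/183 + (-5 - 3*0)*(-5*(-17)) = 71341/183 + (-5 + 0)*85 = 71341/183 - 5*85 = 71341/183 - 425 = -6434/183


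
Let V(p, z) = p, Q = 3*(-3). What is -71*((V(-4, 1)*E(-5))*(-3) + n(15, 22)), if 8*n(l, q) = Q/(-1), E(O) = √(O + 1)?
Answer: -639/8 - 1704*I ≈ -79.875 - 1704.0*I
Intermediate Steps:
Q = -9
E(O) = √(1 + O)
n(l, q) = 9/8 (n(l, q) = (-9/(-1))/8 = (-9*(-1))/8 = (⅛)*9 = 9/8)
-71*((V(-4, 1)*E(-5))*(-3) + n(15, 22)) = -71*(-4*√(1 - 5)*(-3) + 9/8) = -71*(-8*I*(-3) + 9/8) = -71*(24*I + 9/8) = -71*(9/8 + 24*I) = -639/8 - 1704*I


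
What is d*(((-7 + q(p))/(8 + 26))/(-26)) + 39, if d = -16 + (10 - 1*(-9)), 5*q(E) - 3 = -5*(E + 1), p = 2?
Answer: 172521/4420 ≈ 39.032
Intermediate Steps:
q(E) = -⅖ - E (q(E) = ⅗ + (-5*(E + 1))/5 = ⅗ + (-5*(1 + E))/5 = ⅗ + (-5 - 5*E)/5 = ⅗ + (-1 - E) = -⅖ - E)
d = 3 (d = -16 + (10 + 9) = -16 + 19 = 3)
d*(((-7 + q(p))/(8 + 26))/(-26)) + 39 = 3*(((-7 + (-⅖ - 1*2))/(8 + 26))/(-26)) + 39 = 3*(((-7 + (-⅖ - 2))/34)*(-1/26)) + 39 = 3*(((-7 - 12/5)*(1/34))*(-1/26)) + 39 = 3*(-47/5*1/34*(-1/26)) + 39 = 3*(-47/170*(-1/26)) + 39 = 3*(47/4420) + 39 = 141/4420 + 39 = 172521/4420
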